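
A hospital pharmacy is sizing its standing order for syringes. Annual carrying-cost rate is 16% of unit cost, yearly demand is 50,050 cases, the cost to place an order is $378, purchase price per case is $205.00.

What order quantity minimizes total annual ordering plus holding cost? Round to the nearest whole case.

1,074 cases

Carrying cost H = $205 × 16% = $32.8000/case/yr
Q* = √(2·D·S / H) = √(2·50,050·378 / 32.8) = √1,153,591.5 ≈ 1,074.05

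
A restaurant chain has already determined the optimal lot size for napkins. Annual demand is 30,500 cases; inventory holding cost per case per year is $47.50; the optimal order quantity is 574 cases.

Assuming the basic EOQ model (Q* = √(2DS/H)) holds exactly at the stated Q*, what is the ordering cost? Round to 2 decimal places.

$256.56

From Q* = √(2DS/H) ⇒ Q*² = 2DS/H.
S = Q²H / (2D) = 574² × 47.5 / (2 × 30,500) = 256.5592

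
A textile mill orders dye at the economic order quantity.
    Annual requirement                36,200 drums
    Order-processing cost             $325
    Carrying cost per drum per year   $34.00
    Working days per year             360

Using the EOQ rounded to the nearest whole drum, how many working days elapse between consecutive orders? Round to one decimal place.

8.3 days

Q* = √(2·D·S / H) = √(2·36,200·325 / 34) = √692,058.8 ≈ 831.90 → Q = 832 drums
T = Q/D × 360 days = 832/36,200 × 360 = 8.274 days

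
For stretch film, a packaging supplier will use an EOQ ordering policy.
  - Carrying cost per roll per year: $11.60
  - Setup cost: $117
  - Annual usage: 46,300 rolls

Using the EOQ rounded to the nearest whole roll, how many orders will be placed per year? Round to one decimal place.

Optimal lot size Q* = (2 × 46,300 × $117 / $11.6)^½ ≈ 966.43 → Q = 966
N = D/Q = 46,300/966 ≈ 47.930 orders/yr

47.9 orders per year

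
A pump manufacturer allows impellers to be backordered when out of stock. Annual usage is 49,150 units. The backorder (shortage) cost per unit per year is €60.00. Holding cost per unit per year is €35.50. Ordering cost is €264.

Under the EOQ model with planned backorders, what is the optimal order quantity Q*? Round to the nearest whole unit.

Basic EOQ = √(2·49,150·264/35.5) = 854.997
Backorder adjustment √((H+b)/b) = √((35.5+60)/60) = 1.2616
Q* = 854.997 × 1.2616 ≈ 1,078.67

1,079 units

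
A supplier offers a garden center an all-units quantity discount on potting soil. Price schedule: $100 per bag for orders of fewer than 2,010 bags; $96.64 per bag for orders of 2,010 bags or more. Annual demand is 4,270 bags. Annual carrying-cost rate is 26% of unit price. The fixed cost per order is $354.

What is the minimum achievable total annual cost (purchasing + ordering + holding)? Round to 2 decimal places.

$435,865.79

H₁ = 26%×$100 = $26.0000;  H₂ = 26%×$96.64 = $25.1264
EOQ₁ = √(2×4,270×354/26.0000) = 340.99  (< 2,010, feasible at tier 1)
EOQ₂ = √(2×4,270×354/25.1264) = 346.87  (< 2,010 → use Q = 2,010 at tier-2 price)
TC(tier 1 (EOQ₁), Q≈341.0) = $435,865.79
TC(tier 2, Q≈2,010.0) = $438,656.86
Minimum at tier 1 (EOQ₁): $435,865.79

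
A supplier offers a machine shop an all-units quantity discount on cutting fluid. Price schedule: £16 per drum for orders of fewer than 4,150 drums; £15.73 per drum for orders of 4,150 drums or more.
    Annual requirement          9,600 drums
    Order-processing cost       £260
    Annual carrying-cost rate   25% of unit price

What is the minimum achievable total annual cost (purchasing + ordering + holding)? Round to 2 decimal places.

£158,068.56

H₁ = 25%×£16 = £4.0000;  H₂ = 25%×£15.73 = £3.9325
EOQ₁ = √(2×9,600×260/4.0000) = 1,117.14  (< 4,150, feasible at tier 1)
EOQ₂ = √(2×9,600×260/3.9325) = 1,126.69  (< 4,150 → use Q = 4,150 at tier-2 price)
TC(tier 1 (EOQ₁), Q≈1,117.1) = £158,068.56
TC(tier 2, Q≈4,150.0) = £159,769.38
Minimum at tier 1 (EOQ₁): £158,068.56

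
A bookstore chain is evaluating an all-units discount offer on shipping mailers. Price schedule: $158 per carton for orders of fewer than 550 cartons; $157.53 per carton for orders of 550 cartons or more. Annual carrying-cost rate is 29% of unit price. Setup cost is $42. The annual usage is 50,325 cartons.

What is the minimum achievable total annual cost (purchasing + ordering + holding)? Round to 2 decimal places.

H₁ = 29%×$158 = $45.8200;  H₂ = 29%×$157.53 = $45.6837
EOQ₁ = √(2×50,325×42/45.8200) = 303.74  (< 550, feasible at tier 1)
EOQ₂ = √(2×50,325×42/45.6837) = 304.19  (< 550 → use Q = 550 at tier-2 price)
TC(tier 1 (EOQ₁), Q≈303.7) = $7,965,267.43
TC(tier 2, Q≈550.0) = $7,944,103.27
Minimum at tier 2: $7,944,103.27

$7,944,103.27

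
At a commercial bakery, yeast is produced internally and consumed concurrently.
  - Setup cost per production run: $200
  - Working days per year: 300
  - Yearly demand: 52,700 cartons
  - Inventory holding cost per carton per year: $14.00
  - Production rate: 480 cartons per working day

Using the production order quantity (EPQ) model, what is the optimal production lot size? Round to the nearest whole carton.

d = 52,700/300 = 175.6667 cartons/day;  effective holding cost H(1 − d/p) = 14·(1 − 175.6667/480) = 8.87639
Q* = √(2DS / H_eff) = √(2·52,700·200 / 8.87639) ≈ 1,541.05

1,541 cartons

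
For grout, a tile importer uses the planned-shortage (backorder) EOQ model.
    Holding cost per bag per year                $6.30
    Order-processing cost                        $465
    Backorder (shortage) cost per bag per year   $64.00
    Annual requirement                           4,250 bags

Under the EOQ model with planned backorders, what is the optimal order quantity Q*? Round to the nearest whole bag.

830 bags

Q* = √(2DS/H) · √((H + b)/b)
   = √(2 × 4,250 × 465 / 6.3) · √((6.3 + 64) / 64)
   = 792.074 × 1.0481 ≈ 830.14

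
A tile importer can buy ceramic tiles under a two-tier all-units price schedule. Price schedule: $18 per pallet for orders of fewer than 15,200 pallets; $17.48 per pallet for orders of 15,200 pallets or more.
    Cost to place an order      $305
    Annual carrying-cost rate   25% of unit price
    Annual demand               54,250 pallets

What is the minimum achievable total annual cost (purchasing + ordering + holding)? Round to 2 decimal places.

$982,590.57

H₁ = 25%×$18 = $4.5000;  H₂ = 25%×$17.48 = $4.3700
EOQ₁ = √(2×54,250×305/4.5000) = 2,711.81  (< 15,200, feasible at tier 1)
EOQ₂ = √(2×54,250×305/4.3700) = 2,751.85  (< 15,200 → use Q = 15,200 at tier-2 price)
TC(tier 1 (EOQ₁), Q≈2,711.8) = $988,703.12
TC(tier 2, Q≈15,200.0) = $982,590.57
Minimum at tier 2: $982,590.57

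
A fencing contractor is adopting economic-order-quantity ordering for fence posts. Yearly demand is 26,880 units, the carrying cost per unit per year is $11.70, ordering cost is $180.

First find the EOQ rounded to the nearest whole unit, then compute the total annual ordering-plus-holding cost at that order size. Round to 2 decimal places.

Q* = √(2·D·S / H) = √(2·26,880·180 / 11.7) = √827,076.9 ≈ 909.44 → Q = 909 units
Annual ordering cost = (D/Q)·S = (26,880/909) × 180 = $5,322.77
Annual holding cost  = (Q/2)·H = (909/2) × 11.7 = $5,317.65
Total = $5,322.77 + $5,317.65 = $10,640.42

$10,640.42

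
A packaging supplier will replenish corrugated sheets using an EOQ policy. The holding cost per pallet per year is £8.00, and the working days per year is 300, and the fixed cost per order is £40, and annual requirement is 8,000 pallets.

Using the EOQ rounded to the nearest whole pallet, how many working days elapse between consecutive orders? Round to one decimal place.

EOQ = √(2DS/H) = √(2 × 8,000 × 40 / 8)
    = √(80,000.00) ≈ 282.84 → Q = 283 pallets
T = Q/D × 300 days = 283/8,000 × 300 = 10.613 days

10.6 days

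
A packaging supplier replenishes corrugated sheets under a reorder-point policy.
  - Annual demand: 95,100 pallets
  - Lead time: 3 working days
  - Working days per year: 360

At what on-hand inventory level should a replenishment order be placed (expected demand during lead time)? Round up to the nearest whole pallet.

Daily demand d = 95,100 / 360 = 264.167 pallets/day
Demand during lead time = 264.167 × 3 = 792.50
Reorder point = 792.50 → round up

793 pallets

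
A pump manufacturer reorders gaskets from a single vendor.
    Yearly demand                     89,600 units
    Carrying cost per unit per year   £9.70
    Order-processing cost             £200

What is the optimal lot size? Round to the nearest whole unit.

1,922 units

2DS/H = 2·89,600·200/9.7 = 3,694,845.36
EOQ = √3,694,845.36 ≈ 1,922.20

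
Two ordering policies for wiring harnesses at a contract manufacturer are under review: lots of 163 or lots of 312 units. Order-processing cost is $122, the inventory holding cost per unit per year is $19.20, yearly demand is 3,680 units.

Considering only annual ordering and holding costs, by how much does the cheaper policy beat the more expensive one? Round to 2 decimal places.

$115.02

TC(Q) = (D/Q)S + (Q/2)H
TC(163) = (3,680/163)×122 + (163/2)×19.2 = $4,319.16
TC(312) = (3,680/312)×122 + (312/2)×19.2 = $4,434.17
|ΔTC| = |$4,319.16 − $4,434.17| = $115.02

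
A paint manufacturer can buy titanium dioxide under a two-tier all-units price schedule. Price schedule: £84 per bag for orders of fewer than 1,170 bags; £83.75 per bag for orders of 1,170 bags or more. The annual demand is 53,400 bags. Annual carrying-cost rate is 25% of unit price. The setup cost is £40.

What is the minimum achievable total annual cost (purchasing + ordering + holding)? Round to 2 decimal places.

£4,486,324.08

H₁ = 25%×£84 = £21.0000;  H₂ = 25%×£83.75 = £20.9375
EOQ₁ = √(2×53,400×40/21.0000) = 451.03  (< 1,170, feasible at tier 1)
EOQ₂ = √(2×53,400×40/20.9375) = 451.70  (< 1,170 → use Q = 1,170 at tier-2 price)
TC(tier 1 (EOQ₁), Q≈451.0) = £4,495,071.64
TC(tier 2, Q≈1,170.0) = £4,486,324.08
Minimum at tier 2: £4,486,324.08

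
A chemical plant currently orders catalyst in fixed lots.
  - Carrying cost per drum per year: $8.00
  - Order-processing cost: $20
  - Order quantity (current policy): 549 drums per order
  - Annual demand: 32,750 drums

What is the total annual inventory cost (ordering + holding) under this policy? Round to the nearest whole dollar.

Orders/yr = 32,750/549 = 59.654; ordering cost = 59.654 × $20 = $1,193.08
Average inventory = 549/2 = 274.5; holding cost = 274.5 × $8 = $2,196.00
Total = $1,193.08 + $2,196.00 = $3,389.08

$3,389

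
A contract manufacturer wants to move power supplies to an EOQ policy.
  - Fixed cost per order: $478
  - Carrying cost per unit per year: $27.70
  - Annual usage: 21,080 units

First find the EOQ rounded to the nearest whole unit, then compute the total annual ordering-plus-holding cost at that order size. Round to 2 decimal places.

$23,626.76

2DS/H = 2·21,080·478/27.7 = 727,526.35
EOQ = √727,526.35 ≈ 852.95 → Q = 853 units
Annual ordering cost = (D/Q)·S = (21,080/853) × 478 = $11,812.71
Annual holding cost  = (Q/2)·H = (853/2) × 27.7 = $11,814.05
Total = $11,812.71 + $11,814.05 = $23,626.76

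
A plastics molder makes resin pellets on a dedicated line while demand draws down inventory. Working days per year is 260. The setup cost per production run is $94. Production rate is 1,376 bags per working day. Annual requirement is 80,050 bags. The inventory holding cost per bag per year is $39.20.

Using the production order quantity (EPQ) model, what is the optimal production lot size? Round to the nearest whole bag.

703 bags

Daily demand d = 80,050/260 = 307.885; p = 1376; 1 − d/p = 0.77625
EPQ = √(2DS / (H(1 − d/p)))
    = √(2 × 80,050 × 94 / (39.2 × 0.77625)) ≈ 703.26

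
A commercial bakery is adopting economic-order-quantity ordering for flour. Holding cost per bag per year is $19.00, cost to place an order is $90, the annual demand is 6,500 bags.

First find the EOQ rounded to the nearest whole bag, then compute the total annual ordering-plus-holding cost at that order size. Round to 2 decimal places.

Optimal lot size Q* = (2 × 6,500 × $90 / $19)^½ ≈ 248.15 → Q = 248 bags
Orders/yr = 6,500/248 = 26.210; ordering cost = 26.210 × $90 = $2,358.87
Average inventory = 248/2 = 124; holding cost = 124 × $19 = $2,356.00
Total = $2,358.87 + $2,356.00 = $4,714.87

$4,714.87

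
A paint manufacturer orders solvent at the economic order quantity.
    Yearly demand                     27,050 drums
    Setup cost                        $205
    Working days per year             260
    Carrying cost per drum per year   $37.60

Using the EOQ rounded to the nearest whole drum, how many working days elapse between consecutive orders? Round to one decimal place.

Q* = √(2·D·S / H) = √(2·27,050·205 / 37.6) = √294,960.1 ≈ 543.10 → Q = 543 drums
Cycle time = (working days × Q)/D = (260 × 543) / 27,050 = 5.219 days

5.2 days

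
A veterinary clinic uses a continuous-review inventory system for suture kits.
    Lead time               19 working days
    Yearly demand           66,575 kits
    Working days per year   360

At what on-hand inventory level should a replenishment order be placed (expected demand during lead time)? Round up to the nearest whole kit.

3,514 kits

Daily demand d = 66,575 / 360 = 184.931 kits/day
Demand during lead time = 184.931 × 19 = 3,513.68
Reorder point = 3,513.68 → round up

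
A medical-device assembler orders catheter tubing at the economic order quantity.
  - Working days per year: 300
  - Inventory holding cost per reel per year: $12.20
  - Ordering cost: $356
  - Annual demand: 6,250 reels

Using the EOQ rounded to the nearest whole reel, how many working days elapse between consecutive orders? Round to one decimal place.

29.0 days

Q* = √(2·D·S / H) = √(2·6,250·356 / 12.2) = √364,754.1 ≈ 603.95 → Q = 604 reels
T = Q/D × 300 days = 604/6,250 × 300 = 28.992 days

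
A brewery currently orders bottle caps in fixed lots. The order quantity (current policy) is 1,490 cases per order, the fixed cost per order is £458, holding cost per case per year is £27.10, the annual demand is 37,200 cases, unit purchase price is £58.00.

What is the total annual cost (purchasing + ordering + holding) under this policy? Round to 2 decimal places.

Orders/yr = 37,200/1,490 = 24.966; ordering cost = 24.966 × £458 = £11,434.63
Average inventory = 1,490/2 = 745; holding cost = 745 × £27.1 = £20,189.50
Purchase cost = D·C = 37,200 × 58 = £2,157,600.00
Total = £11,434.63 + £20,189.50 + £2,157,600.00 = £2,189,224.13

£2,189,224.13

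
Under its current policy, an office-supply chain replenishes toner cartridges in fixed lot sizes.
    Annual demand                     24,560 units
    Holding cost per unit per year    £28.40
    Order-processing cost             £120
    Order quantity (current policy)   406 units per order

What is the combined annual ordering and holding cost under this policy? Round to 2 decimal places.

Ordering: D/Q × S = 24,560/406 × £120 = £7,259.11
Holding:  Q/2 × H = 406/2 × £28.4 = £5,765.20
Total = £7,259.11 + £5,765.20 = £13,024.31

£13,024.31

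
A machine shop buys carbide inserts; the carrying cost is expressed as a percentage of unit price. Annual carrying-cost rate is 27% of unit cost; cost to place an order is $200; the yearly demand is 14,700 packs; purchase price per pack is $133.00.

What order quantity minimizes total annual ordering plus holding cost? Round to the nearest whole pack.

405 packs

H = i·C = 0.27 × $133 = $35.9100 per pack-year
Optimal lot size Q* = (2 × 14,700 × $200 / $35.91)^½ ≈ 404.65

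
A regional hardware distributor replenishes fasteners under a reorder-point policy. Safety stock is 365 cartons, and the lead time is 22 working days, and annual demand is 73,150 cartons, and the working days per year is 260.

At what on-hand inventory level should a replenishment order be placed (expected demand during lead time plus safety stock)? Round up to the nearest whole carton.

Daily demand d = 73,150 / 260 = 281.346 cartons/day
Demand during lead time = 281.346 × 22 = 6,189.62
Reorder point = 6,189.62 + 365 = 6,554.62 → round up

6,555 cartons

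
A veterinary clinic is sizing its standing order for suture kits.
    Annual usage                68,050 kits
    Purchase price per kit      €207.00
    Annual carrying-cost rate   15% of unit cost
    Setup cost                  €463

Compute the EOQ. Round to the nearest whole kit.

1,425 kits

Holding cost per kit per year: H = 15% × €207 = €31.0500
EOQ = √(2DS/H) = √(2 × 68,050 × 463 / 31.05)
    = √(2,029,446.05) ≈ 1,424.59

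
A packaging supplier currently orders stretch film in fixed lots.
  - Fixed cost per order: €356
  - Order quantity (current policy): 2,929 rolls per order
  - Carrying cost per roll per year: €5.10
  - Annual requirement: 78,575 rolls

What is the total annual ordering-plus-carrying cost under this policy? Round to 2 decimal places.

€17,019.21

Ordering: D/Q × S = 78,575/2,929 × €356 = €9,550.26
Holding:  Q/2 × H = 2,929/2 × €5.1 = €7,468.95
Total = €9,550.26 + €7,468.95 = €17,019.21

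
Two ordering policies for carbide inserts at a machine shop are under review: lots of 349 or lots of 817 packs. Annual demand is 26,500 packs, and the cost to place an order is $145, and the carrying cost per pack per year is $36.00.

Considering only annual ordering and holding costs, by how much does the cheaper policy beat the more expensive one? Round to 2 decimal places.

$2,117.15

Annual cost at Q: ordering D·S/Q plus holding Q·H/2.
TC(349) = (26,500/349)×145 + (349/2)×36 = $17,292.03
TC(817) = (26,500/817)×145 + (817/2)×36 = $19,409.18
Lots of 349 are cheaper by $2,117.15.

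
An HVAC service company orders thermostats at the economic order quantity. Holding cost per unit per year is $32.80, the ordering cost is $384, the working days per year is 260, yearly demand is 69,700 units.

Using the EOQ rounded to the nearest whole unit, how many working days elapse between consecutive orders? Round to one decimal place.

Q* = √(2·D·S / H) = √(2·69,700·384 / 32.8) = √1,632,000.0 ≈ 1,277.50 → Q = 1,277 units
Cycle time = (working days × Q)/D = (260 × 1,277) / 69,700 = 4.764 days

4.8 days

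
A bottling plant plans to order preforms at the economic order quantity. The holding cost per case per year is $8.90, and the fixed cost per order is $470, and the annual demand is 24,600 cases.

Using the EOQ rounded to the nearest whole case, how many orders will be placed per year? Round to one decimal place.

15.3 orders per year

Optimal lot size Q* = (2 × 24,600 × $470 / $8.9)^½ ≈ 1,611.89 → Q = 1,612
Orders per year = D/Q = 24,600 / 1,612 = 15.261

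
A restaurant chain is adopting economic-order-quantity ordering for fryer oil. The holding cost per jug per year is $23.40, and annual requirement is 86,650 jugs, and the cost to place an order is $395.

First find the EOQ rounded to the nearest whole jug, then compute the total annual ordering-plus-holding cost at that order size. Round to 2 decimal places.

EOQ = √(2DS/H) = √(2 × 86,650 × 395 / 23.4)
    = √(2,925,363.25) ≈ 1,710.37 → Q = 1,710 jugs
Orders/yr = 86,650/1,710 = 50.673; ordering cost = 50.673 × $395 = $20,015.64
Average inventory = 1,710/2 = 855; holding cost = 855 × $23.4 = $20,007.00
Total = $20,015.64 + $20,007.00 = $40,022.64

$40,022.64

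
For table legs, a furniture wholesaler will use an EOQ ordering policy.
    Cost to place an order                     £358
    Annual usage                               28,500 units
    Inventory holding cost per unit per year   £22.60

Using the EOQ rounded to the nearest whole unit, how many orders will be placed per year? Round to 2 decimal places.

30.00 orders per year

Optimal lot size Q* = (2 × 28,500 × £358 / £22.6)^½ ≈ 950.22 → Q = 950
N = D/Q = 28,500/950 ≈ 30.000 orders/yr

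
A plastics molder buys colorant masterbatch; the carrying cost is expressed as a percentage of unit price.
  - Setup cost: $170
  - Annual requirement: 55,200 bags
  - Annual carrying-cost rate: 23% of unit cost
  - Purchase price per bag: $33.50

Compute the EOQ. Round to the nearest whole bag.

1,561 bags

Holding cost per bag per year: H = 23% × $33.5 = $7.7050
2DS/H = 2·55,200·170/7.705 = 2,435,820.90
EOQ = √2,435,820.90 ≈ 1,560.71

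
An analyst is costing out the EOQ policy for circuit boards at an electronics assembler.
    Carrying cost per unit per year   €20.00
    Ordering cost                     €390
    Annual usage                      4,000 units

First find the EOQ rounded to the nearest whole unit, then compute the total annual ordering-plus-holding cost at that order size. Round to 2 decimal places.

EOQ = √(2DS/H) = √(2 × 4,000 × 390 / 20)
    = √(156,000.00) ≈ 394.97 → Q = 395 units
Orders/yr = 4,000/395 = 10.127; ordering cost = 10.127 × €390 = €3,949.37
Average inventory = 395/2 = 197.5; holding cost = 197.5 × €20 = €3,950.00
Total = €3,949.37 + €3,950.00 = €7,899.37

€7,899.37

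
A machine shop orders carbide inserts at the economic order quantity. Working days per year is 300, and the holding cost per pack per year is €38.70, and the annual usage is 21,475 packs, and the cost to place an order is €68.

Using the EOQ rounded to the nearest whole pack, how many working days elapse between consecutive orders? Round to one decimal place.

Q* = √(2·D·S / H) = √(2·21,475·68 / 38.7) = √75,467.7 ≈ 274.71 → Q = 275 packs
Days between orders = 300 / (D/Q) = 300 / 78.091 ≈ 3.842

3.8 days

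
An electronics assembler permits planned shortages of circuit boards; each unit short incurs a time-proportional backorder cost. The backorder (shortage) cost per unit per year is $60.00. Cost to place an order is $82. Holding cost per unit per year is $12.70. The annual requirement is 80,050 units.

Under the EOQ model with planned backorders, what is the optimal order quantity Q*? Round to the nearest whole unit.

Basic EOQ = √(2·80,050·82/12.7) = 1,016.719
Backorder adjustment √((H+b)/b) = √((12.7+60)/60) = 1.1008
Q* = 1,016.719 × 1.1008 ≈ 1,119.16

1,119 units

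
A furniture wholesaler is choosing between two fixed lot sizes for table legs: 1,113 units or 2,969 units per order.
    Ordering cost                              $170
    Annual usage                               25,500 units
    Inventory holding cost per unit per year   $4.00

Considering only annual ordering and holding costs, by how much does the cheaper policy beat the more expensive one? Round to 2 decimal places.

$1,277.21

For each Q, cost = (D/Q)·S + (Q/2)·H.
TC(1,113) = (25,500/1,113)×170 + (1,113/2)×4 = $6,120.88
TC(2,969) = (25,500/2,969)×170 + (2,969/2)×4 = $7,398.09
Cheaper: Q = 1,113.  Difference = $1,277.21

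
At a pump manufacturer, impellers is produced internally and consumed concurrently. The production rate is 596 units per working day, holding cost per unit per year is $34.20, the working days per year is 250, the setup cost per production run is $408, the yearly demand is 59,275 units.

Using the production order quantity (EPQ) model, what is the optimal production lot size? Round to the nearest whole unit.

1,533 units

d = 59,275/250 = 237.1000 units/day;  effective holding cost H(1 − d/p) = 34.2·(1 − 237.1000/596) = 20.59460
Q* = √(2DS / H_eff) = √(2·59,275·408 / 20.59460) ≈ 1,532.51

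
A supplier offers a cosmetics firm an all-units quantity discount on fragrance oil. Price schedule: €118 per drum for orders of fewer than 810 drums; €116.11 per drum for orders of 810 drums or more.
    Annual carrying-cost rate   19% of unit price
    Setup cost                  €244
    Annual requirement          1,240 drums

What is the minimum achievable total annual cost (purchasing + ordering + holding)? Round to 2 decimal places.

H₁ = 19%×€118 = €22.4200;  H₂ = 19%×€116.11 = €22.0609
EOQ₁ = √(2×1,240×244/22.4200) = 164.29  (< 810, feasible at tier 1)
EOQ₂ = √(2×1,240×244/22.0609) = 165.62  (< 810 → use Q = 810 at tier-2 price)
TC(tier 1 (EOQ₁), Q≈164.3) = €150,003.31
TC(tier 2, Q≈810.0) = €153,284.60
Minimum at tier 1 (EOQ₁): €150,003.31

€150,003.31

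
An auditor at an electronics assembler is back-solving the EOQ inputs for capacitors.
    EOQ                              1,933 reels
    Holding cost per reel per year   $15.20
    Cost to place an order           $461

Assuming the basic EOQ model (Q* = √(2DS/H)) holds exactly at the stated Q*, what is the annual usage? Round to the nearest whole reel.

61,599 reels per year

From Q* = √(2DS/H) ⇒ Q*² = 2DS/H.
D = Q²H / (2S) = 1,933² × 15.2 / (2 × 461) = 61,599.38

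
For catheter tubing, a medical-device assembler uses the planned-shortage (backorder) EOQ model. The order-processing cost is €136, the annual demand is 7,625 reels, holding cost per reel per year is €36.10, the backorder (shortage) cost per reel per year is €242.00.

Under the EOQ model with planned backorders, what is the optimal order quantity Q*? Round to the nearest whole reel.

Q* = √(2DS/H) · √((H + b)/b)
   = √(2 × 7,625 × 136 / 36.1) · √((36.1 + 242) / 242)
   = 239.690 × 1.0720 ≈ 256.95

257 reels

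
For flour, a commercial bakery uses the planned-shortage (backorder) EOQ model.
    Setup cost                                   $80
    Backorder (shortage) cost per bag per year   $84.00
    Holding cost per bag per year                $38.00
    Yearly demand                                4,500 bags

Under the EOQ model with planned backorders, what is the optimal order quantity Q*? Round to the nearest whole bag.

Q* = √(2DS/H) · √((H + b)/b)
   = √(2 × 4,500 × 80 / 38) · √((38 + 84) / 84)
   = 137.649 × 1.2051 ≈ 165.89

166 bags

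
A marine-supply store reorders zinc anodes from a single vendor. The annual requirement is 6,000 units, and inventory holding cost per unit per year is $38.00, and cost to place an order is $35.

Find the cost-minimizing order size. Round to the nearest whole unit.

105 units

EOQ = √(2DS/H) = √(2 × 6,000 × 35 / 38)
    = √(11,052.63) ≈ 105.13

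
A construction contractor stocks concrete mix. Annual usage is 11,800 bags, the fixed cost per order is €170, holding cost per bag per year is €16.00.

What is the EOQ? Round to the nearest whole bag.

501 bags

EOQ = √(2DS/H) = √(2 × 11,800 × 170 / 16)
    = √(250,750.00) ≈ 500.75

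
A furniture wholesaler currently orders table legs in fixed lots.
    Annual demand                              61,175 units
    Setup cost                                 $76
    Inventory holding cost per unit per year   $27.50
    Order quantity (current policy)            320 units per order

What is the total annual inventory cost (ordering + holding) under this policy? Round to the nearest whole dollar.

Ordering: D/Q × S = 61,175/320 × $76 = $14,529.06
Holding:  Q/2 × H = 320/2 × $27.5 = $4,400.00
Total = $14,529.06 + $4,400.00 = $18,929.06

$18,929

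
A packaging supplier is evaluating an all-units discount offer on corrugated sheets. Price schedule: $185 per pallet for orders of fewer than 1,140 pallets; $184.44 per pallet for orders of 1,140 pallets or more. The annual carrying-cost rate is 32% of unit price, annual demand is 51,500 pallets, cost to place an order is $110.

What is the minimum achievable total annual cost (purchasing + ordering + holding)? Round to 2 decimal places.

H₁ = 32%×$185 = $59.2000;  H₂ = 32%×$184.44 = $59.0208
EOQ₁ = √(2×51,500×110/59.2000) = 437.48  (< 1,140, feasible at tier 1)
EOQ₂ = √(2×51,500×110/59.0208) = 438.14  (< 1,140 → use Q = 1,140 at tier-2 price)
TC(tier 1 (EOQ₁), Q≈437.5) = $9,553,398.57
TC(tier 2, Q≈1,140.0) = $9,537,271.15
Minimum at tier 2: $9,537,271.15

$9,537,271.15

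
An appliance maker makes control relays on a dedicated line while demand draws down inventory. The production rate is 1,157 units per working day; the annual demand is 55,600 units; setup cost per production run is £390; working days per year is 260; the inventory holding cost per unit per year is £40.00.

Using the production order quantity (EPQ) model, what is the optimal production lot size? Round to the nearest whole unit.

1,153 units

d = 55,600/260 = 213.8462 units/day;  effective holding cost H(1 − d/p) = 40·(1 − 213.8462/1157) = 32.60687
Q* = √(2DS / H_eff) = √(2·55,600·390 / 32.60687) ≈ 1,153.27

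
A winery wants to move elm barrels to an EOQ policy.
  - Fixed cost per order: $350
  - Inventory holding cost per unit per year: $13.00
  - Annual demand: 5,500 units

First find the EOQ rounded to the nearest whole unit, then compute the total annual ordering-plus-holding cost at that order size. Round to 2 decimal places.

EOQ = √(2DS/H) = √(2 × 5,500 × 350 / 13)
    = √(296,153.85) ≈ 544.20 → Q = 544 units
Orders/yr = 5,500/544 = 10.110; ordering cost = 10.110 × $350 = $3,538.60
Average inventory = 544/2 = 272; holding cost = 272 × $13 = $3,536.00
Total = $3,538.60 + $3,536.00 = $7,074.60

$7,074.60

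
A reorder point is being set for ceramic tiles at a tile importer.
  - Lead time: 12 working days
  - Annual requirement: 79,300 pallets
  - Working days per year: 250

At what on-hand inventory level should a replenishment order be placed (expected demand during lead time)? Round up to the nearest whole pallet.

Daily demand d = 79,300 / 250 = 317.200 pallets/day
Demand during lead time = 317.200 × 12 = 3,806.40
Reorder point = 3,806.40 → round up

3,807 pallets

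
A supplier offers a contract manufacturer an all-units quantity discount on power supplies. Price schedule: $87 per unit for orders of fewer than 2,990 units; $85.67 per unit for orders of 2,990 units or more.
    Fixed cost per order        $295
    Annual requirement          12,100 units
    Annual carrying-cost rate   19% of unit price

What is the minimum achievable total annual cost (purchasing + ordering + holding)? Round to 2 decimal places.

H₁ = 19%×$87 = $16.5300;  H₂ = 19%×$85.67 = $16.2773
EOQ₁ = √(2×12,100×295/16.5300) = 657.18  (< 2,990, feasible at tier 1)
EOQ₂ = √(2×12,100×295/16.2773) = 662.26  (< 2,990 → use Q = 2,990 at tier-2 price)
TC(tier 1 (EOQ₁), Q≈657.2) = $1,063,563.13
TC(tier 2, Q≈2,990.0) = $1,062,135.38
Minimum at tier 2: $1,062,135.38

$1,062,135.38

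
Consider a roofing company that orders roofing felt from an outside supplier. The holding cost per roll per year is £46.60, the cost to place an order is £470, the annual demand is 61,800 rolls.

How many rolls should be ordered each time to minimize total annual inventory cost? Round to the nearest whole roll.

1,117 rolls

Optimal lot size Q* = (2 × 61,800 × £470 / £46.6)^½ ≈ 1,116.52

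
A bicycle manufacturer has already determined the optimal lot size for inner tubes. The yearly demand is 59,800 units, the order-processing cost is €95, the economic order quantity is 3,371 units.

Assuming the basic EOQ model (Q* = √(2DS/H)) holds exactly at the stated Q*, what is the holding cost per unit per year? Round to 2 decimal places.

€1.00

EOQ relation: Q² = 2DS/H, so rearrange for the unknown.
H = 2DS / Q² = 2 × 59,800 × 95 / 3,371² = 0.9999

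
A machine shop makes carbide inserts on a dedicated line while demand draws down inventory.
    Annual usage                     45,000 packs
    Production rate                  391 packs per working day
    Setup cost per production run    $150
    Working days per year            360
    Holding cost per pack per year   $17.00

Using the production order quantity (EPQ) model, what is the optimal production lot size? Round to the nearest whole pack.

Daily demand d = 45,000/360 = 125.000; p = 391; 1 − d/p = 0.68031
EPQ = √(2DS / (H(1 − d/p)))
    = √(2 × 45,000 × 150 / (17 × 0.68031)) ≈ 1,080.41

1,080 packs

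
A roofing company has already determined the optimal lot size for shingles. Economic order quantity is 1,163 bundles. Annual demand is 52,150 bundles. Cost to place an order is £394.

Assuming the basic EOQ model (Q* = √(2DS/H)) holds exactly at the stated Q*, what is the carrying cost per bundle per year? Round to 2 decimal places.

From Q* = √(2DS/H) ⇒ Q*² = 2DS/H.
H = 2DS / Q² = 2 × 52,150 × 394 / 1,163² = 30.3823

£30.38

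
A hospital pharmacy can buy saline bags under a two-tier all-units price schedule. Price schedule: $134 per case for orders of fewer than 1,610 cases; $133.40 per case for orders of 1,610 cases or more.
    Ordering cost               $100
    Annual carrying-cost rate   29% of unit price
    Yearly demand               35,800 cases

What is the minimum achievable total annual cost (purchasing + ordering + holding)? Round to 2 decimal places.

$4,809,085.83

H₁ = 29%×$134 = $38.8600;  H₂ = 29%×$133.40 = $38.6860
EOQ₁ = √(2×35,800×100/38.8600) = 429.24  (< 1,610, feasible at tier 1)
EOQ₂ = √(2×35,800×100/38.6860) = 430.21  (< 1,610 → use Q = 1,610 at tier-2 price)
TC(tier 1 (EOQ₁), Q≈429.2) = $4,813,880.46
TC(tier 2, Q≈1,610.0) = $4,809,085.83
Minimum at tier 2: $4,809,085.83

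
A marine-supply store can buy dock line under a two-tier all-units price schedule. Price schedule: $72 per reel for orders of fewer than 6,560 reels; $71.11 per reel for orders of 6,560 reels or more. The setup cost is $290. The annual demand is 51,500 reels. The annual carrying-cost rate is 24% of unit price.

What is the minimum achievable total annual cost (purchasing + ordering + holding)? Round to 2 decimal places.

H₁ = 24%×$72 = $17.2800;  H₂ = 24%×$71.11 = $17.0664
EOQ₁ = √(2×51,500×290/17.2800) = 1,314.76  (< 6,560, feasible at tier 1)
EOQ₂ = √(2×51,500×290/17.0664) = 1,322.96  (< 6,560 → use Q = 6,560 at tier-2 price)
TC(tier 1 (EOQ₁), Q≈1,314.8) = $3,730,719.01
TC(tier 2, Q≈6,560.0) = $3,720,419.47
Minimum at tier 2: $3,720,419.47

$3,720,419.47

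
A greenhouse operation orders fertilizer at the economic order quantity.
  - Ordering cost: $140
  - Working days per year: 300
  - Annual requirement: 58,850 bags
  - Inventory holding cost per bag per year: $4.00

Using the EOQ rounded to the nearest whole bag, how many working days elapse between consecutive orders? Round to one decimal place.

Q* = √(2·D·S / H) = √(2·58,850·140 / 4) = √4,119,500.0 ≈ 2,029.66 → Q = 2,030 bags
Days between orders = 300 / (D/Q) = 300 / 28.990 ≈ 10.348

10.3 days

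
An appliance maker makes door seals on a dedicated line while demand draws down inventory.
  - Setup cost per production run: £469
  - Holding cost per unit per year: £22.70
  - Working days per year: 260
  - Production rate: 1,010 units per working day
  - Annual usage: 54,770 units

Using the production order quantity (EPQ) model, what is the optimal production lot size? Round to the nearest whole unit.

d = 54,770/260 = 210.6538 units/day;  effective holding cost H(1 − d/p) = 22.7·(1 − 210.6538/1010) = 17.96550
Q* = √(2DS / H_eff) = √(2·54,770·469 / 17.96550) ≈ 1,691.04

1,691 units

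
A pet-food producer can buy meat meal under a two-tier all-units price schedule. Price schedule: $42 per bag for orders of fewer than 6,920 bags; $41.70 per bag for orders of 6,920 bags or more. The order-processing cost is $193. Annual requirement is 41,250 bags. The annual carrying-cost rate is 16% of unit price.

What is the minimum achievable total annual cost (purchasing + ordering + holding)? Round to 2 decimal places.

H₁ = 16%×$42 = $6.7200;  H₂ = 16%×$41.70 = $6.6720
EOQ₁ = √(2×41,250×193/6.7200) = 1,539.29  (< 6,920, feasible at tier 1)
EOQ₂ = √(2×41,250×193/6.6720) = 1,544.82  (< 6,920 → use Q = 6,920 at tier-2 price)
TC(tier 1 (EOQ₁), Q≈1,539.3) = $1,742,844.04
TC(tier 2, Q≈6,920.0) = $1,744,360.59
Minimum at tier 1 (EOQ₁): $1,742,844.04

$1,742,844.04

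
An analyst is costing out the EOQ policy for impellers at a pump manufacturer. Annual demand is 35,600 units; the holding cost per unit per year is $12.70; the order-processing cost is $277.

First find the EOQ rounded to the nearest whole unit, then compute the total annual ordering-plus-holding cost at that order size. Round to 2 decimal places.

$15,826.39

Optimal lot size Q* = (2 × 35,600 × $277 / $12.7)^½ ≈ 1,246.17 → Q = 1,246 units
Ordering: D/Q × S = 35,600/1,246 × $277 = $7,914.29
Holding:  Q/2 × H = 1,246/2 × $12.7 = $7,912.10
Total = $7,914.29 + $7,912.10 = $15,826.39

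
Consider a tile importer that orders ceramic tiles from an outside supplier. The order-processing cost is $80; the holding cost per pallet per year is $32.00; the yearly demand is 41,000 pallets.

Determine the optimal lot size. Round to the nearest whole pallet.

453 pallets

Optimal lot size Q* = (2 × 41,000 × $80 / $32)^½ ≈ 452.77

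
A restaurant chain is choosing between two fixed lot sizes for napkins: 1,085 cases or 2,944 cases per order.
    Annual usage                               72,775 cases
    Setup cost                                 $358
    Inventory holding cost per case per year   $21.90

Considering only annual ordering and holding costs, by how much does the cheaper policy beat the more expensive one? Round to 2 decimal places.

$5,193.33

Annual cost at Q: ordering D·S/Q plus holding Q·H/2.
TC(1,085) = (72,775/1,085)×358 + (1,085/2)×21.9 = $35,893.15
TC(2,944) = (72,775/2,944)×358 + (2,944/2)×21.9 = $41,086.48
Cheaper: Q = 1,085.  Difference = $5,193.33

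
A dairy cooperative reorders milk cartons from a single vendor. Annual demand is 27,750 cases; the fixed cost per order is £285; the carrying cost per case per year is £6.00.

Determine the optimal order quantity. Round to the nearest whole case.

1,624 cases

2DS/H = 2·27,750·285/6 = 2,636,250.00
EOQ = √2,636,250.00 ≈ 1,623.65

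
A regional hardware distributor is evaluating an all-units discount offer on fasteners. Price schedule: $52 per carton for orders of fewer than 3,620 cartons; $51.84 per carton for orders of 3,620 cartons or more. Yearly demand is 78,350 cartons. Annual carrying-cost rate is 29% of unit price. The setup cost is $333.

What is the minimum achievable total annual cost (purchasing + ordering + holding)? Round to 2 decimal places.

$4,096,082.15

H₁ = 29%×$52 = $15.0800;  H₂ = 29%×$51.84 = $15.0336
EOQ₁ = √(2×78,350×333/15.0800) = 1,860.18  (< 3,620, feasible at tier 1)
EOQ₂ = √(2×78,350×333/15.0336) = 1,863.05  (< 3,620 → use Q = 3,620 at tier-2 price)
TC(tier 1 (EOQ₁), Q≈1,860.2) = $4,102,251.58
TC(tier 2, Q≈3,620.0) = $4,096,082.15
Minimum at tier 2: $4,096,082.15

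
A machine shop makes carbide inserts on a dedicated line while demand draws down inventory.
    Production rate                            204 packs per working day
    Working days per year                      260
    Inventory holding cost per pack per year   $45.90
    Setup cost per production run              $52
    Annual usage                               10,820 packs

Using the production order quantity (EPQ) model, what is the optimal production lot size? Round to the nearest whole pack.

Daily demand d = 10,820/260 = 41.615; p = 204; 1 − d/p = 0.79600
EPQ = √(2DS / (H(1 − d/p)))
    = √(2 × 10,820 × 52 / (45.9 × 0.79600)) ≈ 175.50

175 packs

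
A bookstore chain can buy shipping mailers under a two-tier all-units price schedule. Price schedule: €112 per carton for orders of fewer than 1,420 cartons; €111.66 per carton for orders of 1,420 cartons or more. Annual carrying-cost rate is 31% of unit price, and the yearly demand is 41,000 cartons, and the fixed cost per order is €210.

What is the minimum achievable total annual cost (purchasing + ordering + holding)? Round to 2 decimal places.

€4,608,699.75

H₁ = 31%×€112 = €34.7200;  H₂ = 31%×€111.66 = €34.6146
EOQ₁ = √(2×41,000×210/34.7200) = 704.25  (< 1,420, feasible at tier 1)
EOQ₂ = √(2×41,000×210/34.6146) = 705.32  (< 1,420 → use Q = 1,420 at tier-2 price)
TC(tier 1 (EOQ₁), Q≈704.2) = €4,616,451.55
TC(tier 2, Q≈1,420.0) = €4,608,699.75
Minimum at tier 2: €4,608,699.75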